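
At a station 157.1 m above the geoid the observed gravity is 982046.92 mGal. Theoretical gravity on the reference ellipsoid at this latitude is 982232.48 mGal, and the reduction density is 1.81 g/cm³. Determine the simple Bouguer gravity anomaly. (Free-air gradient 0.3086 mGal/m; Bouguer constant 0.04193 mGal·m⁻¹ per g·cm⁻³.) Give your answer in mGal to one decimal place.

Free-air correction = 0.3086 × 157.1 = 48.48 mGal
Free-air anomaly = 982046.92 − 982232.48 + (48.48) = -137.08 mGal
Bouguer slab correction = 0.04193 × 1.81 × 157.1 = 11.92 mGal
Simple Bouguer anomaly = -137.08 − (11.92) = -149.00 mGal

-149.0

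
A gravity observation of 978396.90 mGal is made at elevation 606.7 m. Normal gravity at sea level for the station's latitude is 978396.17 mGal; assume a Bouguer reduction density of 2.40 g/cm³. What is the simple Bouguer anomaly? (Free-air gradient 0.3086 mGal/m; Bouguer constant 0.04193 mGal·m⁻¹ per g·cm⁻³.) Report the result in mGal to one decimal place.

Free-air correction = 0.3086 × 606.7 = 187.23 mGal
Free-air anomaly = 978396.90 − 978396.17 + (187.23) = 187.96 mGal
Bouguer slab correction = 0.04193 × 2.40 × 606.7 = 61.05 mGal
Simple Bouguer anomaly = 187.96 − (61.05) = 126.91 mGal

126.9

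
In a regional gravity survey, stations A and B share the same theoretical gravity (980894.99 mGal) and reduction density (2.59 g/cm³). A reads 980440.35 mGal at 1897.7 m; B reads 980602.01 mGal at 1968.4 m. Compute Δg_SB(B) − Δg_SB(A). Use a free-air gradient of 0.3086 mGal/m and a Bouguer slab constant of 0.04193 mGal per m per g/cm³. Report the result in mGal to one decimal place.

175.8

Δg_SB(A) = 980440.35 − 980894.99 + 0.3086×1897.7 − 0.04193×2.59×1897.7 = -75.10 mGal
Δg_SB(B) = 980602.01 − 980894.99 + 0.3086×1968.4 − 0.04193×2.59×1968.4 = 100.70 mGal
Difference = 100.70 − (-75.10) = 175.80 mGal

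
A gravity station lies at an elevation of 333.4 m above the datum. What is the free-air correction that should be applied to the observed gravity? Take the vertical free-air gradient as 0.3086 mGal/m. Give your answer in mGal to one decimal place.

102.9

Free-air correction = 0.3086 × 333.4 = 102.9 mGal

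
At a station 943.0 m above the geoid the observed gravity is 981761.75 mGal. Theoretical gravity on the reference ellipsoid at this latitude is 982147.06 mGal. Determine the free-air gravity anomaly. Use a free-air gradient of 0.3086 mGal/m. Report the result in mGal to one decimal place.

Free-air correction = 0.3086 × 943.0 = 291.01 mGal
Free-air anomaly = 981761.75 − 982147.06 + (291.01) = -94.30 mGal

-94.3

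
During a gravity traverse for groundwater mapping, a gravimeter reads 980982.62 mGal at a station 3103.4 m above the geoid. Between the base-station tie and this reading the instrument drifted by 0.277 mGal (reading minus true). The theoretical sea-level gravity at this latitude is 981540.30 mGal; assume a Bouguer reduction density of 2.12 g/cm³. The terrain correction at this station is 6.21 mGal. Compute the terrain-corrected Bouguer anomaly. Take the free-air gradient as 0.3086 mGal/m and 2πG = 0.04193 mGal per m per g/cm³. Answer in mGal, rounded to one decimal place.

130.1

Drift-corrected reading = 980982.62 − (0.277) = 980982.343 mGal
Free-air correction = 0.3086 × 3103.4 = 957.71 mGal
Free-air anomaly = 980982.343 − 981540.30 + (957.71) = 399.753 mGal
Bouguer slab correction = 0.04193 × 2.12 × 3103.4 = 275.87 mGal
Simple Bouguer anomaly = 399.753 − (275.87) = 123.883 mGal
Complete Bouguer anomaly = 123.883 + 6.21 = 130.093 mGal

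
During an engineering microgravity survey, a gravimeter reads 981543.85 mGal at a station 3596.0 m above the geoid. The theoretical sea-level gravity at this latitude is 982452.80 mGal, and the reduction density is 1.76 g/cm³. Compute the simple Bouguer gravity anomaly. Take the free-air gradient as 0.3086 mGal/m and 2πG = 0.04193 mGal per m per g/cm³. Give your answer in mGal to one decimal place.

Free-air correction = 0.3086 × 3596.0 = 1109.73 mGal
Free-air anomaly = 981543.85 − 982452.80 + (1109.73) = 200.78 mGal
Bouguer slab correction = 0.04193 × 1.76 × 3596.0 = 265.37 mGal
Simple Bouguer anomaly = 200.78 − (265.37) = -64.59 mGal

-64.6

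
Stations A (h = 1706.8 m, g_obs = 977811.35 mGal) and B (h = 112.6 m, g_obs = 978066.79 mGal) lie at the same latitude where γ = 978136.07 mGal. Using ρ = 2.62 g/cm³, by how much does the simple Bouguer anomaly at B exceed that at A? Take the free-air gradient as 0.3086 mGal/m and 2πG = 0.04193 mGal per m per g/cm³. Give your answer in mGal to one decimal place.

-61.4

Δg_SB(A) = 977811.35 − 978136.07 + 0.3086×1706.8 − 0.04193×2.62×1706.8 = 14.50 mGal
Δg_SB(B) = 978066.79 − 978136.07 + 0.3086×112.6 − 0.04193×2.62×112.6 = -46.90 mGal
Difference = -46.90 − (14.50) = -61.40 mGal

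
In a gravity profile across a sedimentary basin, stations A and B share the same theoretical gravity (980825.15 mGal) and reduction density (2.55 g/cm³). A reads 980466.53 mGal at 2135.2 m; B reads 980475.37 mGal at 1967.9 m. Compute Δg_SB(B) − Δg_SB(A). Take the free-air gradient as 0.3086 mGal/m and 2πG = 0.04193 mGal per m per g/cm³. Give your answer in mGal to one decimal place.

-24.9

Δg_SB(A) = 980466.53 − 980825.15 + 0.3086×2135.2 − 0.04193×2.55×2135.2 = 72.00 mGal
Δg_SB(B) = 980475.37 − 980825.15 + 0.3086×1967.9 − 0.04193×2.55×1967.9 = 47.10 mGal
Difference = 47.10 − (72.00) = -24.90 mGal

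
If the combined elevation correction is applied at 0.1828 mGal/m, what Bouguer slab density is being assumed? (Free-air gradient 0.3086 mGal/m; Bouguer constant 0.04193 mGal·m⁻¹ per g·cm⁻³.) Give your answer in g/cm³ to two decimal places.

0.1828 = 0.3086 − 0.04193 × ρ
ρ = (0.3086 − 0.1828) / 0.04193 = 3.00 g/cm³

3.00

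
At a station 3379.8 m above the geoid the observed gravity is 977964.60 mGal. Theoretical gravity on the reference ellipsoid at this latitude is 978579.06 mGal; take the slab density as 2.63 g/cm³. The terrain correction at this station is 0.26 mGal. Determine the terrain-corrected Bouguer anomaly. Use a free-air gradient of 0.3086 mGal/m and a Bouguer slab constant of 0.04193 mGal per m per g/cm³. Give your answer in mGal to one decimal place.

Free-air correction = 0.3086 × 3379.8 = 1043.01 mGal
Free-air anomaly = 977964.60 − 978579.06 + (1043.01) = 428.55 mGal
Bouguer slab correction = 0.04193 × 2.63 × 3379.8 = 372.71 mGal
Simple Bouguer anomaly = 428.55 − (372.71) = 55.84 mGal
Complete Bouguer anomaly = 55.84 + 0.26 = 56.10 mGal

56.1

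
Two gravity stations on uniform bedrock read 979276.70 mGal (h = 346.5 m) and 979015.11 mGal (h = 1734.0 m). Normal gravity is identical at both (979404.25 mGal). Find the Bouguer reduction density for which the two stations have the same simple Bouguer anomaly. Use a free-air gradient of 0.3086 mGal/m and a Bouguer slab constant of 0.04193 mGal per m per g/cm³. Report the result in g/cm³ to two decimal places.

2.86

Δg_obs = 979015.11 − 979276.70 = -261.59 mGal over Δh = 1734.0 − 346.5 = 1387.5 m
Equal Bouguer anomalies ⇒ Δg_obs + (0.3086 − 0.04193ρ)·Δh = 0
0.3086 − 0.04193ρ = −Δg_obs/Δh = 0.18853
ρ = (0.3086 − 0.18853) / 0.04193 = 2.86 g/cm³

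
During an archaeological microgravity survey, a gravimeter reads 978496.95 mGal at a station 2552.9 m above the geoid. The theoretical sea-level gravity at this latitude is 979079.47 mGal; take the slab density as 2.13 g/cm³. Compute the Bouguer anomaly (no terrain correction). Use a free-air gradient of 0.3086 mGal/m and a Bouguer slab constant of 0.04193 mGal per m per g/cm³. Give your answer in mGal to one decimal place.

-22.7

Free-air correction = 0.3086 × 2552.9 = 787.82 mGal
Free-air anomaly = 978496.95 − 979079.47 + (787.82) = 205.30 mGal
Bouguer slab correction = 0.04193 × 2.13 × 2552.9 = 228.00 mGal
Simple Bouguer anomaly = 205.30 − (228.00) = -22.70 mGal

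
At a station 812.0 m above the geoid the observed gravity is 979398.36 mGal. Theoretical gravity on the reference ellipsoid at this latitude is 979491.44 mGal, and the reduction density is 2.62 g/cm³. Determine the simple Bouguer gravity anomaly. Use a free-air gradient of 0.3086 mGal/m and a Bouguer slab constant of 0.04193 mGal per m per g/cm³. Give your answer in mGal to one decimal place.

Free-air correction = 0.3086 × 812.0 = 250.58 mGal
Free-air anomaly = 979398.36 − 979491.44 + (250.58) = 157.50 mGal
Bouguer slab correction = 0.04193 × 2.62 × 812.0 = 89.20 mGal
Simple Bouguer anomaly = 157.50 − (89.20) = 68.30 mGal

68.3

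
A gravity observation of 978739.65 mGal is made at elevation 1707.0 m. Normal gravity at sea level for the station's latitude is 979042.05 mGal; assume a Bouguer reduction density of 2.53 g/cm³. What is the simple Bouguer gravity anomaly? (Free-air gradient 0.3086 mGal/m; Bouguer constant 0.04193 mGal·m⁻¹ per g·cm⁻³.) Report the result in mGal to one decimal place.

43.3

Free-air correction = 0.3086 × 1707.0 = 526.78 mGal
Free-air anomaly = 978739.65 − 979042.05 + (526.78) = 224.38 mGal
Bouguer slab correction = 0.04193 × 2.53 × 1707.0 = 181.08 mGal
Simple Bouguer anomaly = 224.38 − (181.08) = 43.30 mGal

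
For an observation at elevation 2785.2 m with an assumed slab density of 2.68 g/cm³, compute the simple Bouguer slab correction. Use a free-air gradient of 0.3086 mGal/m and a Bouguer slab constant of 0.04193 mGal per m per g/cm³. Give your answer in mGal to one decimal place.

Bouguer slab correction = 0.04193 × 2.68 × 2785.2 = 313.0 mGal

313.0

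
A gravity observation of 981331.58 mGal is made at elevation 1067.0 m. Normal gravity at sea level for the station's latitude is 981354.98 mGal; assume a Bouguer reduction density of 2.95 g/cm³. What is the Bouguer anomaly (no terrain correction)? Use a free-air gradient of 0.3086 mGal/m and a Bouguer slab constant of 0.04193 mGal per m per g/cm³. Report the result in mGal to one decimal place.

173.9

Free-air correction = 0.3086 × 1067.0 = 329.28 mGal
Free-air anomaly = 981331.58 − 981354.98 + (329.28) = 305.88 mGal
Bouguer slab correction = 0.04193 × 2.95 × 1067.0 = 131.98 mGal
Simple Bouguer anomaly = 305.88 − (131.98) = 173.90 mGal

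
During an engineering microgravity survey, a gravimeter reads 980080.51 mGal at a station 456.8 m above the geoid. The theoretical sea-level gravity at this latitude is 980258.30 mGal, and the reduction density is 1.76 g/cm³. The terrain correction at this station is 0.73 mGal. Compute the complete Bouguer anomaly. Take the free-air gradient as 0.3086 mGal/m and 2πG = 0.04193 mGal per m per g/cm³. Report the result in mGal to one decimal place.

Free-air correction = 0.3086 × 456.8 = 140.97 mGal
Free-air anomaly = 980080.51 − 980258.30 + (140.97) = -36.82 mGal
Bouguer slab correction = 0.04193 × 1.76 × 456.8 = 33.71 mGal
Simple Bouguer anomaly = -36.82 − (33.71) = -70.53 mGal
Complete Bouguer anomaly = -70.53 + 0.73 = -69.80 mGal

-69.8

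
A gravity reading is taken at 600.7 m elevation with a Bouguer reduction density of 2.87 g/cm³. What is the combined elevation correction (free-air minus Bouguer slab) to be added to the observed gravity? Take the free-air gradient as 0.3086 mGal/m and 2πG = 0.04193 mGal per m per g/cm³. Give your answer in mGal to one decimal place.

113.1

Combined gradient = 0.3086 − 0.04193 × 2.87 = 0.1882609 mGal/m
Combined elevation correction = 0.1882609 × 600.7 = 113.1 mGal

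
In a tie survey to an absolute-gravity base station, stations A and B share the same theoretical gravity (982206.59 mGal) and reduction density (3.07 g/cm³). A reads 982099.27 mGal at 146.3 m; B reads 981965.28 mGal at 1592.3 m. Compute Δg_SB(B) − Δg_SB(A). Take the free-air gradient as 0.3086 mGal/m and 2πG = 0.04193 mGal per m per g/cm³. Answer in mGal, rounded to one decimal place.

Δg_SB(A) = 982099.27 − 982206.59 + 0.3086×146.3 − 0.04193×3.07×146.3 = -81.00 mGal
Δg_SB(B) = 981965.28 − 982206.59 + 0.3086×1592.3 − 0.04193×3.07×1592.3 = 45.10 mGal
Difference = 45.10 − (-81.00) = 126.10 mGal

126.1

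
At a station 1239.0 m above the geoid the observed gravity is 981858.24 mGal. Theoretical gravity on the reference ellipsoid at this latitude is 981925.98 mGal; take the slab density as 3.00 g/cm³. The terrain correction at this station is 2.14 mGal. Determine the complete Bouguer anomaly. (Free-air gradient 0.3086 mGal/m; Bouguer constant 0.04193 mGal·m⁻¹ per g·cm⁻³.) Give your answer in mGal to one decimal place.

160.9

Free-air correction = 0.3086 × 1239.0 = 382.36 mGal
Free-air anomaly = 981858.24 − 981925.98 + (382.36) = 314.62 mGal
Bouguer slab correction = 0.04193 × 3.00 × 1239.0 = 155.85 mGal
Simple Bouguer anomaly = 314.62 − (155.85) = 158.77 mGal
Complete Bouguer anomaly = 158.77 + 2.14 = 160.91 mGal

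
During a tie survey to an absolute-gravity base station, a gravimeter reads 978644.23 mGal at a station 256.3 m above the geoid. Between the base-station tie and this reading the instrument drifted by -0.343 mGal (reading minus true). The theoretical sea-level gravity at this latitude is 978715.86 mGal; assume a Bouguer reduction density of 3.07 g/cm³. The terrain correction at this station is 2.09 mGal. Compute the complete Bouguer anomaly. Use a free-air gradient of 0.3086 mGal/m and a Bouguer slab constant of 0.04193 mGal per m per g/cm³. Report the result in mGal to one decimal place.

-23.1

Drift-corrected reading = 978644.23 − (-0.343) = 978644.573 mGal
Free-air correction = 0.3086 × 256.3 = 79.09 mGal
Free-air anomaly = 978644.573 − 978715.86 + (79.09) = 7.803 mGal
Bouguer slab correction = 0.04193 × 3.07 × 256.3 = 32.99 mGal
Simple Bouguer anomaly = 7.803 − (32.99) = -25.187 mGal
Complete Bouguer anomaly = -25.187 + 2.09 = -23.097 mGal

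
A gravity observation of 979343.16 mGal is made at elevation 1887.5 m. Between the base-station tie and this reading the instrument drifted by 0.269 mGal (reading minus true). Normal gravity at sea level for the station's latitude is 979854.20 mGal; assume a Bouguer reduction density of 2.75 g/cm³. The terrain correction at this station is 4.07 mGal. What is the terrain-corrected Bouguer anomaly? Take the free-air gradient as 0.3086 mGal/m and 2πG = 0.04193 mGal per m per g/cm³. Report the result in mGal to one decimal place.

Drift-corrected reading = 979343.16 − (0.269) = 979342.891 mGal
Free-air correction = 0.3086 × 1887.5 = 582.48 mGal
Free-air anomaly = 979342.891 − 979854.20 + (582.48) = 71.171 mGal
Bouguer slab correction = 0.04193 × 2.75 × 1887.5 = 217.64 mGal
Simple Bouguer anomaly = 71.171 − (217.64) = -146.469 mGal
Complete Bouguer anomaly = -146.469 + 4.07 = -142.399 mGal

-142.4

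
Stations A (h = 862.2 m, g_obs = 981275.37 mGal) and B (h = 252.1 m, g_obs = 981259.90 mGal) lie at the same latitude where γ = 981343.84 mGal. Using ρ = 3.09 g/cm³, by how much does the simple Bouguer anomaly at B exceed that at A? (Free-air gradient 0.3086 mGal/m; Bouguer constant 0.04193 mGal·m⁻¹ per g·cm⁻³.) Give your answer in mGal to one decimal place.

Δg_SB(A) = 981275.37 − 981343.84 + 0.3086×862.2 − 0.04193×3.09×862.2 = 85.90 mGal
Δg_SB(B) = 981259.90 − 981343.84 + 0.3086×252.1 − 0.04193×3.09×252.1 = -38.80 mGal
Difference = -38.80 − (85.90) = -124.70 mGal

-124.7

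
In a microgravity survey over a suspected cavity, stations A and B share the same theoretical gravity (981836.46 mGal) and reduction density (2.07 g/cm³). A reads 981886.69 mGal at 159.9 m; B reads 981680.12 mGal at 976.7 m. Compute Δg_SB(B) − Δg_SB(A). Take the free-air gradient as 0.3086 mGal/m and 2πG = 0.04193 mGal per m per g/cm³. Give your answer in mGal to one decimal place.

Δg_SB(A) = 981886.69 − 981836.46 + 0.3086×159.9 − 0.04193×2.07×159.9 = 85.70 mGal
Δg_SB(B) = 981680.12 − 981836.46 + 0.3086×976.7 − 0.04193×2.07×976.7 = 60.30 mGal
Difference = 60.30 − (85.70) = -25.40 mGal

-25.4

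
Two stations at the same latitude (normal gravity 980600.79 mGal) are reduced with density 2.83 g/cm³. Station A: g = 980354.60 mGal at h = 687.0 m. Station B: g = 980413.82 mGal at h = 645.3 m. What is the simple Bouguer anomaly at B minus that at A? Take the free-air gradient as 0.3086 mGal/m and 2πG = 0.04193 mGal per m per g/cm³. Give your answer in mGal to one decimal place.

Δg_SB(A) = 980354.60 − 980600.79 + 0.3086×687.0 − 0.04193×2.83×687.0 = -115.70 mGal
Δg_SB(B) = 980413.82 − 980600.79 + 0.3086×645.3 − 0.04193×2.83×645.3 = -64.40 mGal
Difference = -64.40 − (-115.70) = 51.30 mGal

51.3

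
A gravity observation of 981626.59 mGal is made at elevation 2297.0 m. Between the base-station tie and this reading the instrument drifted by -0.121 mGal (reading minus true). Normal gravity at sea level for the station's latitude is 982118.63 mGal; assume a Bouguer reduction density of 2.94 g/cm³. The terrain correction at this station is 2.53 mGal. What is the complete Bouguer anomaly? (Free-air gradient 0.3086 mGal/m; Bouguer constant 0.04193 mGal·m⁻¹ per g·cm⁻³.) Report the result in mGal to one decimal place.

-63.7

Drift-corrected reading = 981626.59 − (-0.121) = 981626.711 mGal
Free-air correction = 0.3086 × 2297.0 = 708.85 mGal
Free-air anomaly = 981626.711 − 982118.63 + (708.85) = 216.931 mGal
Bouguer slab correction = 0.04193 × 2.94 × 2297.0 = 283.16 mGal
Simple Bouguer anomaly = 216.931 − (283.16) = -66.229 mGal
Complete Bouguer anomaly = -66.229 + 2.53 = -63.699 mGal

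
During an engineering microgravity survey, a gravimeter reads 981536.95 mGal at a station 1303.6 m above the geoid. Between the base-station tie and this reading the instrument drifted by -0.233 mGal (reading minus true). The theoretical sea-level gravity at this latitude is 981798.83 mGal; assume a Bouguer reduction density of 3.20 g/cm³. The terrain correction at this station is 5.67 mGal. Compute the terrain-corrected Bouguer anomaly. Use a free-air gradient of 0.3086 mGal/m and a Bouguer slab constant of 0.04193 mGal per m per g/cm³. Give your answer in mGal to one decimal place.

-28.6

Drift-corrected reading = 981536.95 − (-0.233) = 981537.183 mGal
Free-air correction = 0.3086 × 1303.6 = 402.29 mGal
Free-air anomaly = 981537.183 − 981798.83 + (402.29) = 140.643 mGal
Bouguer slab correction = 0.04193 × 3.20 × 1303.6 = 174.91 mGal
Simple Bouguer anomaly = 140.643 − (174.91) = -34.267 mGal
Complete Bouguer anomaly = -34.267 + 5.67 = -28.597 mGal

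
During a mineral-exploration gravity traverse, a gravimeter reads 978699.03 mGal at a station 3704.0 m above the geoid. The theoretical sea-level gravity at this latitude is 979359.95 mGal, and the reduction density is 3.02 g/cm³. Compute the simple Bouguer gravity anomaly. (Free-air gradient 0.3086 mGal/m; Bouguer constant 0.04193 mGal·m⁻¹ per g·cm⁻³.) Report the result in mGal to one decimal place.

Free-air correction = 0.3086 × 3704.0 = 1143.05 mGal
Free-air anomaly = 978699.03 − 979359.95 + (1143.05) = 482.13 mGal
Bouguer slab correction = 0.04193 × 3.02 × 3704.0 = 469.03 mGal
Simple Bouguer anomaly = 482.13 − (469.03) = 13.10 mGal

13.1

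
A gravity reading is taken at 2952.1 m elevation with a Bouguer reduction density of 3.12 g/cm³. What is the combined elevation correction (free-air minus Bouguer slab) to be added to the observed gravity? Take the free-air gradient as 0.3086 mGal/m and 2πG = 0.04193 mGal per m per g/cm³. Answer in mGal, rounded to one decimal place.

Combined gradient = 0.3086 − 0.04193 × 3.12 = 0.1777784 mGal/m
Combined elevation correction = 0.1777784 × 2952.1 = 524.8 mGal

524.8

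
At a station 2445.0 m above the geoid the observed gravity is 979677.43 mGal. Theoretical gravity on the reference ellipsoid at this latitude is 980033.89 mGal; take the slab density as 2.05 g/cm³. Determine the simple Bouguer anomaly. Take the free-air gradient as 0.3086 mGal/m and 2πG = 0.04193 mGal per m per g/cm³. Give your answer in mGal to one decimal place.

Free-air correction = 0.3086 × 2445.0 = 754.53 mGal
Free-air anomaly = 979677.43 − 980033.89 + (754.53) = 398.07 mGal
Bouguer slab correction = 0.04193 × 2.05 × 2445.0 = 210.16 mGal
Simple Bouguer anomaly = 398.07 − (210.16) = 187.91 mGal

187.9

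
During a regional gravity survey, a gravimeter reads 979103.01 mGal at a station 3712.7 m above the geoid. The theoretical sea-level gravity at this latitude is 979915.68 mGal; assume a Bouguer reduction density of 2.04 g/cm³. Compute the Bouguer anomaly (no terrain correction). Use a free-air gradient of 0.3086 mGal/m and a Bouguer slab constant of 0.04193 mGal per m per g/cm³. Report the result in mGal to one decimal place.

Free-air correction = 0.3086 × 3712.7 = 1145.74 mGal
Free-air anomaly = 979103.01 − 979915.68 + (1145.74) = 333.07 mGal
Bouguer slab correction = 0.04193 × 2.04 × 3712.7 = 317.57 mGal
Simple Bouguer anomaly = 333.07 − (317.57) = 15.50 mGal

15.5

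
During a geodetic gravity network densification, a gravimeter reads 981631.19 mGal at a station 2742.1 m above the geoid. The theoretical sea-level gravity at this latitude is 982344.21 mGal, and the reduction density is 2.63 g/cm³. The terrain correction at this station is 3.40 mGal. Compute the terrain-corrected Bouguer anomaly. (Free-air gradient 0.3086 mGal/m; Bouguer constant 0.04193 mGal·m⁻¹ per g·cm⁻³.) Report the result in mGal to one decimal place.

-165.8

Free-air correction = 0.3086 × 2742.1 = 846.21 mGal
Free-air anomaly = 981631.19 − 982344.21 + (846.21) = 133.19 mGal
Bouguer slab correction = 0.04193 × 2.63 × 2742.1 = 302.39 mGal
Simple Bouguer anomaly = 133.19 − (302.39) = -169.20 mGal
Complete Bouguer anomaly = -169.20 + 3.40 = -165.80 mGal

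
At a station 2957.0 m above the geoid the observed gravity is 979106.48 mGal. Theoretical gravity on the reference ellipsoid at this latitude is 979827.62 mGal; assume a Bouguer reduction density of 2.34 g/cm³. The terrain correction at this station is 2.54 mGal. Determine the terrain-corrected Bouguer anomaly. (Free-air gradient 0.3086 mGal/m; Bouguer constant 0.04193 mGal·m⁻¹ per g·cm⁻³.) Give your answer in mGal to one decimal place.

Free-air correction = 0.3086 × 2957.0 = 912.53 mGal
Free-air anomaly = 979106.48 − 979827.62 + (912.53) = 191.39 mGal
Bouguer slab correction = 0.04193 × 2.34 × 2957.0 = 290.13 mGal
Simple Bouguer anomaly = 191.39 − (290.13) = -98.74 mGal
Complete Bouguer anomaly = -98.74 + 2.54 = -96.20 mGal

-96.2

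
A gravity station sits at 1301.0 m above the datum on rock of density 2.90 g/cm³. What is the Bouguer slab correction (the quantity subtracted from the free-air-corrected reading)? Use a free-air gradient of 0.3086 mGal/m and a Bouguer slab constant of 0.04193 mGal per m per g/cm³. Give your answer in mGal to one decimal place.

Bouguer slab correction = 0.04193 × 2.90 × 1301.0 = 158.2 mGal

158.2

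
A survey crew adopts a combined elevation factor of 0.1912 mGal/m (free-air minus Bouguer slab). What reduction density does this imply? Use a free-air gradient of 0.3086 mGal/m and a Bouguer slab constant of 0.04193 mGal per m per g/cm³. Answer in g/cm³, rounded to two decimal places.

0.1912 = 0.3086 − 0.04193 × ρ
ρ = (0.3086 − 0.1912) / 0.04193 = 2.80 g/cm³

2.80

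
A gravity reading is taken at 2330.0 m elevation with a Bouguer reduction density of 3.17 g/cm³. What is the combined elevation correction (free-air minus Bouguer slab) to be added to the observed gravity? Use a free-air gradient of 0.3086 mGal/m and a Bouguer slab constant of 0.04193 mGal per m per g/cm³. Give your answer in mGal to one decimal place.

409.3

Combined gradient = 0.3086 − 0.04193 × 3.17 = 0.1756819 mGal/m
Combined elevation correction = 0.1756819 × 2330.0 = 409.3 mGal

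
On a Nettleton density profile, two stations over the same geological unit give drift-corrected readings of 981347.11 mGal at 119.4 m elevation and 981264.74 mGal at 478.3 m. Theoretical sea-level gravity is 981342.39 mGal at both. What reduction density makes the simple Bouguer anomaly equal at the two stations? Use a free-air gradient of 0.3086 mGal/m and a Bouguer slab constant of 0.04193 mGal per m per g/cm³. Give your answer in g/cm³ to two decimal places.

Δg_obs = 981264.74 − 981347.11 = -82.37 mGal over Δh = 478.3 − 119.4 = 358.9 m
Equal Bouguer anomalies ⇒ Δg_obs + (0.3086 − 0.04193ρ)·Δh = 0
0.3086 − 0.04193ρ = −Δg_obs/Δh = 0.22951
ρ = (0.3086 − 0.22951) / 0.04193 = 1.89 g/cm³

1.89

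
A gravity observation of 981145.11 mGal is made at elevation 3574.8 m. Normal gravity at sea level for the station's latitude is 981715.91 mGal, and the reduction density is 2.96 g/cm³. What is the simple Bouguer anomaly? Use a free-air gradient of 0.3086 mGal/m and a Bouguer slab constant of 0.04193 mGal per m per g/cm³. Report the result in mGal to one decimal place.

Free-air correction = 0.3086 × 3574.8 = 1103.18 mGal
Free-air anomaly = 981145.11 − 981715.91 + (1103.18) = 532.38 mGal
Bouguer slab correction = 0.04193 × 2.96 × 3574.8 = 443.68 mGal
Simple Bouguer anomaly = 532.38 − (443.68) = 88.70 mGal

88.7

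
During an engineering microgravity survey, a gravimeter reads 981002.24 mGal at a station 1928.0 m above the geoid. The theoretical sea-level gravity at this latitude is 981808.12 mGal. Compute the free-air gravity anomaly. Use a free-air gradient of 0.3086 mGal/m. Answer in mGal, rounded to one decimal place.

-210.9

Free-air correction = 0.3086 × 1928.0 = 594.98 mGal
Free-air anomaly = 981002.24 − 981808.12 + (594.98) = -210.90 mGal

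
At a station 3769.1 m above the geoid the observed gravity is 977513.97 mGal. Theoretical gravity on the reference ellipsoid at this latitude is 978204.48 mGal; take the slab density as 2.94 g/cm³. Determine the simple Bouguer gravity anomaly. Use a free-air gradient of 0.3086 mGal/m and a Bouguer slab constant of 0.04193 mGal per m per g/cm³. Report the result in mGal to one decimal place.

8.0

Free-air correction = 0.3086 × 3769.1 = 1163.14 mGal
Free-air anomaly = 977513.97 − 978204.48 + (1163.14) = 472.63 mGal
Bouguer slab correction = 0.04193 × 2.94 × 3769.1 = 464.63 mGal
Simple Bouguer anomaly = 472.63 − (464.63) = 8.00 mGal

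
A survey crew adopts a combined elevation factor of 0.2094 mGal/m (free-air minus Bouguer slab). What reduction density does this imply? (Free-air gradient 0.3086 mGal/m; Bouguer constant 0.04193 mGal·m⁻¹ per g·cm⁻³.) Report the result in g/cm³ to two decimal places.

2.37

0.2094 = 0.3086 − 0.04193 × ρ
ρ = (0.3086 − 0.2094) / 0.04193 = 2.37 g/cm³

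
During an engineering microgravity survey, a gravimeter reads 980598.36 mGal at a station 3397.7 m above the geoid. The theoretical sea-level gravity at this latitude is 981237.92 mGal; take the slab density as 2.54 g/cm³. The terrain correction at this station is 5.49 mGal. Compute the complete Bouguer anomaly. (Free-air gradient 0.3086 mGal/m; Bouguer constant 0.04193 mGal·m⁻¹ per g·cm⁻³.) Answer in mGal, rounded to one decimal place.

Free-air correction = 0.3086 × 3397.7 = 1048.53 mGal
Free-air anomaly = 980598.36 − 981237.92 + (1048.53) = 408.97 mGal
Bouguer slab correction = 0.04193 × 2.54 × 3397.7 = 361.86 mGal
Simple Bouguer anomaly = 408.97 − (361.86) = 47.11 mGal
Complete Bouguer anomaly = 47.11 + 5.49 = 52.60 mGal

52.6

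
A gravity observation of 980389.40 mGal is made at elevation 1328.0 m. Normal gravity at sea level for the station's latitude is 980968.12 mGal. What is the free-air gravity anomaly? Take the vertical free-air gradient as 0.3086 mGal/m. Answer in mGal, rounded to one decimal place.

Free-air correction = 0.3086 × 1328.0 = 409.82 mGal
Free-air anomaly = 980389.40 − 980968.12 + (409.82) = -168.90 mGal

-168.9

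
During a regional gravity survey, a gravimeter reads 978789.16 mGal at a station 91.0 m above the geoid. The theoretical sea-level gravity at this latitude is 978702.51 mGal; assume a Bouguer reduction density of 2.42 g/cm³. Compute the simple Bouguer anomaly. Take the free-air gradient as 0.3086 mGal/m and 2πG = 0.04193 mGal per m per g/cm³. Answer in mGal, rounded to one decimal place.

105.5

Free-air correction = 0.3086 × 91.0 = 28.08 mGal
Free-air anomaly = 978789.16 − 978702.51 + (28.08) = 114.73 mGal
Bouguer slab correction = 0.04193 × 2.42 × 91.0 = 9.23 mGal
Simple Bouguer anomaly = 114.73 − (9.23) = 105.50 mGal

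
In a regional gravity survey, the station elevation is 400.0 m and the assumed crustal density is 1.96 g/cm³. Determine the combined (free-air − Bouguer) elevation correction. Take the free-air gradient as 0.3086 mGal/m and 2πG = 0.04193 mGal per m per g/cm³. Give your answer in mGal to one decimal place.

90.6

Combined gradient = 0.3086 − 0.04193 × 1.96 = 0.2264172 mGal/m
Combined elevation correction = 0.2264172 × 400.0 = 90.6 mGal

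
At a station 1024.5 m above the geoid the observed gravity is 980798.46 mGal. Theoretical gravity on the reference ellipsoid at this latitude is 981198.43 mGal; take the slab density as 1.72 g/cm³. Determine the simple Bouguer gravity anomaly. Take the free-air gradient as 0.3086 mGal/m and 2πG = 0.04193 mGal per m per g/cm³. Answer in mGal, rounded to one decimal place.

Free-air correction = 0.3086 × 1024.5 = 316.16 mGal
Free-air anomaly = 980798.46 − 981198.43 + (316.16) = -83.81 mGal
Bouguer slab correction = 0.04193 × 1.72 × 1024.5 = 73.89 mGal
Simple Bouguer anomaly = -83.81 − (73.89) = -157.70 mGal

-157.7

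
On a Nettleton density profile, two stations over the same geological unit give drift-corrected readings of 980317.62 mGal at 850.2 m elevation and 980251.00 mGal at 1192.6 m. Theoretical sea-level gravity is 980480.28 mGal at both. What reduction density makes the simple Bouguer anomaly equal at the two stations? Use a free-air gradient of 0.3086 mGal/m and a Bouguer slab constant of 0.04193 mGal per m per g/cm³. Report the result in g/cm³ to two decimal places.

2.72

Δg_obs = 980251.00 − 980317.62 = -66.62 mGal over Δh = 1192.6 − 850.2 = 342.4 m
Equal Bouguer anomalies ⇒ Δg_obs + (0.3086 − 0.04193ρ)·Δh = 0
0.3086 − 0.04193ρ = −Δg_obs/Δh = 0.19457
ρ = (0.3086 − 0.19457) / 0.04193 = 2.72 g/cm³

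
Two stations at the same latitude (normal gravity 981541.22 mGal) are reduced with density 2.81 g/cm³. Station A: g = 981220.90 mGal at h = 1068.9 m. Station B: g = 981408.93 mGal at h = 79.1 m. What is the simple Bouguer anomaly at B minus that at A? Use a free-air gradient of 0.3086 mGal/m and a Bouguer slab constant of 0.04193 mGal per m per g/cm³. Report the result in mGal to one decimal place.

Δg_SB(A) = 981220.90 − 981541.22 + 0.3086×1068.9 − 0.04193×2.81×1068.9 = -116.40 mGal
Δg_SB(B) = 981408.93 − 981541.22 + 0.3086×79.1 − 0.04193×2.81×79.1 = -117.20 mGal
Difference = -117.20 − (-116.40) = -0.80 mGal

-0.8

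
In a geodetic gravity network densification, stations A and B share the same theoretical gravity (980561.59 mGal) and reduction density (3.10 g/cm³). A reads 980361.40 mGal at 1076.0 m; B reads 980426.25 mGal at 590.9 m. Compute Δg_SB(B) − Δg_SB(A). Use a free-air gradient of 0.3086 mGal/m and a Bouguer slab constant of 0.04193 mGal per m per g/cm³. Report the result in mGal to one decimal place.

Δg_SB(A) = 980361.40 − 980561.59 + 0.3086×1076.0 − 0.04193×3.10×1076.0 = -8.00 mGal
Δg_SB(B) = 980426.25 − 980561.59 + 0.3086×590.9 − 0.04193×3.10×590.9 = -29.80 mGal
Difference = -29.80 − (-8.00) = -21.80 mGal

-21.8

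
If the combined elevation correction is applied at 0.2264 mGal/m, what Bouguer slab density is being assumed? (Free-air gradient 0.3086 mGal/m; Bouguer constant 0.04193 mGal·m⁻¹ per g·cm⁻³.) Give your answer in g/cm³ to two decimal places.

0.2264 = 0.3086 − 0.04193 × ρ
ρ = (0.3086 − 0.2264) / 0.04193 = 1.96 g/cm³

1.96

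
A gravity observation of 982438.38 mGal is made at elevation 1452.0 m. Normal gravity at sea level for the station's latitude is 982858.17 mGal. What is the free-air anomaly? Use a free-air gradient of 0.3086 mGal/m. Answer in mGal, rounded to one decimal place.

Free-air correction = 0.3086 × 1452.0 = 448.09 mGal
Free-air anomaly = 982438.38 − 982858.17 + (448.09) = 28.30 mGal

28.3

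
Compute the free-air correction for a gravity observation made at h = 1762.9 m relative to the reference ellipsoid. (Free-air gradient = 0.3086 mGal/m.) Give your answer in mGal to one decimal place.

Free-air correction = 0.3086 × 1762.9 = 544.0 mGal

544.0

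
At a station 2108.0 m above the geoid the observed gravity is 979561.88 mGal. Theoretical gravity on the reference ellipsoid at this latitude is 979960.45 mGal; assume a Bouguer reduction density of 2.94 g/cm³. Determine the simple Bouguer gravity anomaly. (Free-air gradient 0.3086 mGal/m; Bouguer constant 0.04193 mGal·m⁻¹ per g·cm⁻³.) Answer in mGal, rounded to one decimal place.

-7.9

Free-air correction = 0.3086 × 2108.0 = 650.53 mGal
Free-air anomaly = 979561.88 − 979960.45 + (650.53) = 251.96 mGal
Bouguer slab correction = 0.04193 × 2.94 × 2108.0 = 259.86 mGal
Simple Bouguer anomaly = 251.96 − (259.86) = -7.90 mGal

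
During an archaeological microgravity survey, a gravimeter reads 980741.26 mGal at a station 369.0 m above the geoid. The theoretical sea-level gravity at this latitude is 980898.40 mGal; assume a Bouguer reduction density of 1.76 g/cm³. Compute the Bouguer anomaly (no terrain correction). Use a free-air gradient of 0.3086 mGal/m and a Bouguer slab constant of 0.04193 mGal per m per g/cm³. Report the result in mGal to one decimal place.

-70.5

Free-air correction = 0.3086 × 369.0 = 113.87 mGal
Free-air anomaly = 980741.26 − 980898.40 + (113.87) = -43.27 mGal
Bouguer slab correction = 0.04193 × 1.76 × 369.0 = 27.23 mGal
Simple Bouguer anomaly = -43.27 − (27.23) = -70.50 mGal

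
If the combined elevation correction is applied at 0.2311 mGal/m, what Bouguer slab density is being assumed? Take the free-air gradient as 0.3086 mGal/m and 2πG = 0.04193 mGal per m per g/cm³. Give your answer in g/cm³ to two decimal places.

1.85

0.2311 = 0.3086 − 0.04193 × ρ
ρ = (0.3086 − 0.2311) / 0.04193 = 1.85 g/cm³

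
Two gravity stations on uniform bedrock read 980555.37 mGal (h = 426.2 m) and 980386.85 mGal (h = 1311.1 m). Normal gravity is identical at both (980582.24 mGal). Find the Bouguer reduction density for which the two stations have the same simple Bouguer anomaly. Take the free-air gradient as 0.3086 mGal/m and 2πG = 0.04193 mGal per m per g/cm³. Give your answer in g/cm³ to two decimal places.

Δg_obs = 980386.85 − 980555.37 = -168.52 mGal over Δh = 1311.1 − 426.2 = 884.9 m
Equal Bouguer anomalies ⇒ Δg_obs + (0.3086 − 0.04193ρ)·Δh = 0
0.3086 − 0.04193ρ = −Δg_obs/Δh = 0.19044
ρ = (0.3086 − 0.19044) / 0.04193 = 2.82 g/cm³

2.82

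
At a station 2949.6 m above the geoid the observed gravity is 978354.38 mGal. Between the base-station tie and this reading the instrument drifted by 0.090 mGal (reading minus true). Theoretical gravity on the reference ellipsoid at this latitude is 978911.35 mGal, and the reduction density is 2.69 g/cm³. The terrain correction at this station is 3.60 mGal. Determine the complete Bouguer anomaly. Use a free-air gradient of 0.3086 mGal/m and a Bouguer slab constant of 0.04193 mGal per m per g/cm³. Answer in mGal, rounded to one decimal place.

Drift-corrected reading = 978354.38 − (0.090) = 978354.290 mGal
Free-air correction = 0.3086 × 2949.6 = 910.25 mGal
Free-air anomaly = 978354.290 − 978911.35 + (910.25) = 353.190 mGal
Bouguer slab correction = 0.04193 × 2.69 × 2949.6 = 332.69 mGal
Simple Bouguer anomaly = 353.190 − (332.69) = 20.500 mGal
Complete Bouguer anomaly = 20.500 + 3.60 = 24.100 mGal

24.1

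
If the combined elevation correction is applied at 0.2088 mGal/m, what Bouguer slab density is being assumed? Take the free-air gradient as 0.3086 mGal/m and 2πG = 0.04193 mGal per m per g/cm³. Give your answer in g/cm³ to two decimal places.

0.2088 = 0.3086 − 0.04193 × ρ
ρ = (0.3086 − 0.2088) / 0.04193 = 2.38 g/cm³

2.38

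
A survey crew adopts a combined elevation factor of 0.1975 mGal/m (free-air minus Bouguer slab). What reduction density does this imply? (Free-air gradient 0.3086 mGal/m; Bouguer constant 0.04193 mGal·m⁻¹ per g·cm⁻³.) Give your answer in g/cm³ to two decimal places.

2.65

0.1975 = 0.3086 − 0.04193 × ρ
ρ = (0.3086 − 0.1975) / 0.04193 = 2.65 g/cm³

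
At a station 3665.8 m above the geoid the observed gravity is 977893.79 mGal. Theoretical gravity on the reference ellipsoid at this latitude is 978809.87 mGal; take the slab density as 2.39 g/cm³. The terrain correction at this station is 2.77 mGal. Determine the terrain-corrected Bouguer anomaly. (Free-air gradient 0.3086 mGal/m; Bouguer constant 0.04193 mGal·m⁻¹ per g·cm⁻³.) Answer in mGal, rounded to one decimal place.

Free-air correction = 0.3086 × 3665.8 = 1131.27 mGal
Free-air anomaly = 977893.79 − 978809.87 + (1131.27) = 215.19 mGal
Bouguer slab correction = 0.04193 × 2.39 × 3665.8 = 367.36 mGal
Simple Bouguer anomaly = 215.19 − (367.36) = -152.17 mGal
Complete Bouguer anomaly = -152.17 + 2.77 = -149.40 mGal

-149.4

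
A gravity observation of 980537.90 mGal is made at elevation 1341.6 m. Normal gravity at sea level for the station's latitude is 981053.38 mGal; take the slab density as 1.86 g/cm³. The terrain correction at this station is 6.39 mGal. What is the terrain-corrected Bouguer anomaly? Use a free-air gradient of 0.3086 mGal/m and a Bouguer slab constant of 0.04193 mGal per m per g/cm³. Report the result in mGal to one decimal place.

-199.7

Free-air correction = 0.3086 × 1341.6 = 414.02 mGal
Free-air anomaly = 980537.90 − 981053.38 + (414.02) = -101.46 mGal
Bouguer slab correction = 0.04193 × 1.86 × 1341.6 = 104.63 mGal
Simple Bouguer anomaly = -101.46 − (104.63) = -206.09 mGal
Complete Bouguer anomaly = -206.09 + 6.39 = -199.70 mGal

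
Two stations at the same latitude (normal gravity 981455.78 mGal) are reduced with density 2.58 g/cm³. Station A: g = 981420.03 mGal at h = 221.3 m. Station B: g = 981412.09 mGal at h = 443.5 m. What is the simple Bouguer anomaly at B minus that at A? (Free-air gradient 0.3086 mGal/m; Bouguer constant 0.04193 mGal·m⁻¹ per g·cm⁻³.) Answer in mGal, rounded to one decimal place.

36.6

Δg_SB(A) = 981420.03 − 981455.78 + 0.3086×221.3 − 0.04193×2.58×221.3 = 8.60 mGal
Δg_SB(B) = 981412.09 − 981455.78 + 0.3086×443.5 − 0.04193×2.58×443.5 = 45.20 mGal
Difference = 45.20 − (8.60) = 36.60 mGal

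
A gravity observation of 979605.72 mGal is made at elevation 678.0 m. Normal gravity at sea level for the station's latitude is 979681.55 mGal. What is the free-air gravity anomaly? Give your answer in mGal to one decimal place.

Free-air correction = 0.3086 × 678.0 = 209.23 mGal
Free-air anomaly = 979605.72 − 979681.55 + (209.23) = 133.40 mGal

133.4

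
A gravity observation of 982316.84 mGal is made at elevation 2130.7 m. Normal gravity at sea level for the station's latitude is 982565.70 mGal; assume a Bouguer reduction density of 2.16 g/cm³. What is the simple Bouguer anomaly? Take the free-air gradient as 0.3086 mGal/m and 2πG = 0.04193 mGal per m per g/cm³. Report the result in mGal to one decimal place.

215.7

Free-air correction = 0.3086 × 2130.7 = 657.53 mGal
Free-air anomaly = 982316.84 − 982565.70 + (657.53) = 408.67 mGal
Bouguer slab correction = 0.04193 × 2.16 × 2130.7 = 192.97 mGal
Simple Bouguer anomaly = 408.67 − (192.97) = 215.70 mGal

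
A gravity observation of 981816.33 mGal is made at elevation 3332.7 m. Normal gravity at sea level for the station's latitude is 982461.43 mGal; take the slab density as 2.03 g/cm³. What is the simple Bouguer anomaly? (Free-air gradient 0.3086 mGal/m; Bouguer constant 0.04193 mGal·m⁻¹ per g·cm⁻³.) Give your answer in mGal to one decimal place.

Free-air correction = 0.3086 × 3332.7 = 1028.47 mGal
Free-air anomaly = 981816.33 − 982461.43 + (1028.47) = 383.37 mGal
Bouguer slab correction = 0.04193 × 2.03 × 3332.7 = 283.67 mGal
Simple Bouguer anomaly = 383.37 − (283.67) = 99.70 mGal

99.7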